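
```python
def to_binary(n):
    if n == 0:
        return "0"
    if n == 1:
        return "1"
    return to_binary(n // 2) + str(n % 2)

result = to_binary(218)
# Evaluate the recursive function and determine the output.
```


to_binary(218)
= to_binary(109) + "0"
= to_binary(54) + "1" + "0"
= to_binary(27) + "0" + "1" + "0"
= to_binary(13) + "1" + "0" + "1" + "0"
= to_binary(6) + "1" + "1" + "0" + "1" + "0"
= to_binary(3) + "0" + "1" + "1" + "0" + "1" + "0"
= to_binary(1) + "1" + "0" + "1" + "1" + "0" + "1" + "0"
= "1" + "1" + "0" + "1" + "1" + "0" + "1" + "0"
= "11011010"


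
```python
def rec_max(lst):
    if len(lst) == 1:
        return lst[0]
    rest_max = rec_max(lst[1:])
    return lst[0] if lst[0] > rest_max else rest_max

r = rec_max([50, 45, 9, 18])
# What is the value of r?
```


rec_max([50, 45, 9, 18])
= compare 50 with rec_max([45, 9, 18])
= compare 45 with rec_max([9, 18])
= compare 9 with rec_max([18])
Base: rec_max([18]) = 18
compare 9 with 18: max = 18
compare 45 with 18: max = 45
compare 50 with 45: max = 50
= 50


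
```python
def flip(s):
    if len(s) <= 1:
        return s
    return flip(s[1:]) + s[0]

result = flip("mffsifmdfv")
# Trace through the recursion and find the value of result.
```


flip("mffsifmdfv")
= flip("ffsifmdfv") + "m"
= flip("fsifmdfv") + "f" + "m"
= flip("sifmdfv") + "f" + "f" + "m"
= flip("ifmdfv") + "s" + "f" + "f" + "m"
= flip("fmdfv") + "i" + "s" + "f" + "f" + "m"
= flip("mdfv") + "f" + "i" + "s" + "f" + "f" + "m"
= flip("dfv") + "m" + "f" + "i" + "s" + "f" + "f" + "m"
= flip("fv") + "d" + "m" + "f" + "i" + "s" + "f" + "f" + "m"
= flip("v") + "f" + "d" + "m" + "f" + "i" + "s" + "f" + "f" + "m"
= "v" + "f" + "d" + "m" + "f" + "i" + "s" + "f" + "f" + "m"
= "vfdmfisffm"


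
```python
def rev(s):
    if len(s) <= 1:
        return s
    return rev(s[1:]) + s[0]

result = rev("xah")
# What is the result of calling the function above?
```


rev("xah")
= rev("ah") + "x"
= rev("h") + "a" + "x"
= "h" + "a" + "x"
= "hax"


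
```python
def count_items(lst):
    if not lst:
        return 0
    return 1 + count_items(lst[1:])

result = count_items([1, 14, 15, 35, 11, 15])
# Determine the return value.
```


count_items([1, 14, 15, 35, 11, 15])
= 1 + count_items([14, 15, 35, 11, 15])
= 1 + 1 + count_items([15, 35, 11, 15])
= 1 + 1 + 1 + count_items([35, 11, 15])
= 1 + 1 + 1 + 1 + count_items([11, 15])
= 1 + 1 + 1 + 1 + 1 + count_items([15])
= 1 + 1 + 1 + 1 + 1 + 1 + count_items([])
= 1 + 1 + 1 + 1 + 1 + 1 + 0
= 6


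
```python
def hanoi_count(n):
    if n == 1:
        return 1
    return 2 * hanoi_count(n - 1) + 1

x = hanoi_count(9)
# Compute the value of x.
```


hanoi_count(9)
= 2 * hanoi_count(8) + 1
= 2 * (2 * hanoi_count(7) + 1) + 1
= 2 * (2 * (2 * hanoi_count(6) + 1) + 1) + 1
= 2 * (2 * (2 * (2 * hanoi_count(5) + 1) + 1) + 1) + 1
= 2 * (2 * (2 * (2 * (2 * hanoi_count(4) + 1) + 1) + 1) + 1) + 1
= 2 * (2 * (2 * (2 * (2 * (2 * hanoi_count(3) + 1) + 1) + 1) + 1) + 1) + 1
= 2 * (2 * (2 * (2 * (2 * (2 * (2 * hanoi_count(2) + 1) + 1) + 1) + 1) + 1) + 1) + 1
= 2 * (2 * (2 * (2 * (2 * (2 * (2 * (2 * hanoi_count(1) + 1) + 1) + 1) + 1) + 1) + 1) + 1) + 1
Now compute bottom-up:
hanoi_count(1) = 1
hanoi_count(2) = 2 * 1 + 1 = 3
hanoi_count(3) = 2 * 3 + 1 = 7
hanoi_count(4) = 2 * 7 + 1 = 15
hanoi_count(5) = 2 * 15 + 1 = 31
hanoi_count(6) = 2 * 31 + 1 = 63
hanoi_count(7) = 2 * 63 + 1 = 127
hanoi_count(8) = 2 * 127 + 1 = 255
hanoi_count(9) = 2 * 255 + 1 = 511
= 511


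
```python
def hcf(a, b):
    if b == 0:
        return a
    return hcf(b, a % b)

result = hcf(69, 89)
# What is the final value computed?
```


hcf(69, 89)
= hcf(89, 69 % 89) = hcf(89, 69)
= hcf(69, 89 % 69) = hcf(69, 20)
= hcf(20, 69 % 20) = hcf(20, 9)
= hcf(9, 20 % 9) = hcf(9, 2)
= hcf(2, 9 % 2) = hcf(2, 1)
= hcf(1, 2 % 1) = hcf(1, 0)
b == 0, return a = 1


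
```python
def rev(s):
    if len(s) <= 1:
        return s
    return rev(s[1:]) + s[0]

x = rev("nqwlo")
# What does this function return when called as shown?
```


rev("nqwlo")
= rev("qwlo") + "n"
= rev("wlo") + "q" + "n"
= rev("lo") + "w" + "q" + "n"
= rev("o") + "l" + "w" + "q" + "n"
= "o" + "l" + "w" + "q" + "n"
= "olwqn"


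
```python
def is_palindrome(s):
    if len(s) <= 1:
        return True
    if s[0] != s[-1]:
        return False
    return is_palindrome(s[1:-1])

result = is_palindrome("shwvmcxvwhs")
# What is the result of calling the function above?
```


is_palindrome("shwvmcxvwhs")
"shwvmcxvwhs": s[0]='s' == s[-1]='s' -> is_palindrome("hwvmcxvwh")
"hwvmcxvwh": s[0]='h' == s[-1]='h' -> is_palindrome("wvmcxvw")
"wvmcxvw": s[0]='w' == s[-1]='w' -> is_palindrome("vmcxv")
"vmcxv": s[0]='v' == s[-1]='v' -> is_palindrome("mcx")
"mcx": s[0]='m' != s[-1]='x' -> False
= False


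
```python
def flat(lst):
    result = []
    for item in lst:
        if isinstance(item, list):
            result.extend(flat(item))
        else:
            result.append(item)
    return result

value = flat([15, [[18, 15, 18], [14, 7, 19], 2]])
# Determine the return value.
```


flat([15, [[18, 15, 18], [14, 7, 19], 2]])
Processing each element:
  15 is not a list -> append 15
  [[18, 15, 18], [14, 7, 19], 2] is a list -> flat recursively -> [18, 15, 18, 14, 7, 19, 2]
= [15, 18, 15, 18, 14, 7, 19, 2]


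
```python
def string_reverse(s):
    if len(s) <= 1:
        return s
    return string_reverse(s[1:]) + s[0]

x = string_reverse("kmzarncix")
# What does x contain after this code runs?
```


string_reverse("kmzarncix")
= string_reverse("mzarncix") + "k"
= string_reverse("zarncix") + "m" + "k"
= string_reverse("arncix") + "z" + "m" + "k"
= string_reverse("rncix") + "a" + "z" + "m" + "k"
= string_reverse("ncix") + "r" + "a" + "z" + "m" + "k"
= string_reverse("cix") + "n" + "r" + "a" + "z" + "m" + "k"
= string_reverse("ix") + "c" + "n" + "r" + "a" + "z" + "m" + "k"
= string_reverse("x") + "i" + "c" + "n" + "r" + "a" + "z" + "m" + "k"
= "x" + "i" + "c" + "n" + "r" + "a" + "z" + "m" + "k"
= "xicnrazmk"


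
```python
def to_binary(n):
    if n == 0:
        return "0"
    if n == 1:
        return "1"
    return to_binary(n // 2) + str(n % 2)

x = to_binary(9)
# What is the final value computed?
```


to_binary(9)
= to_binary(4) + "1"
= to_binary(2) + "0" + "1"
= to_binary(1) + "0" + "0" + "1"
= "1" + "0" + "0" + "1"
= "1001"


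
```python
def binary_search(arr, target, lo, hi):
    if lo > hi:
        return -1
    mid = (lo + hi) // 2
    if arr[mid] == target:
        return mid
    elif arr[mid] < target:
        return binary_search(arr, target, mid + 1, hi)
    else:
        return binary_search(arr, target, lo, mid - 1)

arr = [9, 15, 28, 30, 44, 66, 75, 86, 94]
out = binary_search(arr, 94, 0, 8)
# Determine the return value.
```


binary_search(arr, 94, 0, 8)
lo=0, hi=8, mid=4, arr[mid]=44
44 < 94, search right half
lo=5, hi=8, mid=6, arr[mid]=75
75 < 94, search right half
lo=7, hi=8, mid=7, arr[mid]=86
86 < 94, search right half
lo=8, hi=8, mid=8, arr[mid]=94
arr[8] == 94, found at index 8
= 8


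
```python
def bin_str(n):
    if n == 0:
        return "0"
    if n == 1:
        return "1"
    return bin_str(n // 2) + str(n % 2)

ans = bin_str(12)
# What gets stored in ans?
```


bin_str(12)
= bin_str(6) + "0"
= bin_str(3) + "0" + "0"
= bin_str(1) + "1" + "0" + "0"
= "1" + "1" + "0" + "0"
= "1100"


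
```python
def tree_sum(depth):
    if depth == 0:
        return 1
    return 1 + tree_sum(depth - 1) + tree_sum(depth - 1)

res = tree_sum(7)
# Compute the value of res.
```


tree_sum(7)
= 1 + tree_sum(6) + tree_sum(6)
= 1 + 2 * tree_sum(6)
tree_sum(k) = 2^(k+1) - 1
tree_sum(0) = 1
tree_sum(1) = 3
tree_sum(2) = 7
tree_sum(3) = 15
tree_sum(4) = 31
tree_sum(7) = 2^8 - 1 = 255


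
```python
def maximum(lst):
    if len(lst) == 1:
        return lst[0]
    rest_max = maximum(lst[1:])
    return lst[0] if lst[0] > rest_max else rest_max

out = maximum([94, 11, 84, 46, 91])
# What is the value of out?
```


maximum([94, 11, 84, 46, 91])
= compare 94 with maximum([11, 84, 46, 91])
= compare 11 with maximum([84, 46, 91])
= compare 84 with maximum([46, 91])
= compare 46 with maximum([91])
Base: maximum([91]) = 91
compare 46 with 91: max = 91
compare 84 with 91: max = 91
compare 11 with 91: max = 91
compare 94 with 91: max = 94
= 94


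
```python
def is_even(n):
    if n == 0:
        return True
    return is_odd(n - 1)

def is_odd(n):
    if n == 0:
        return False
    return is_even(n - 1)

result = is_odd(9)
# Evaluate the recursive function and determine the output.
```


is_odd(9)
= is_even(8)
= is_odd(7)
= is_even(6)
= is_odd(5)
= is_even(4)
= is_odd(3)
= is_even(2)
= is_odd(1)
= is_even(0)
n == 0: return True
= True


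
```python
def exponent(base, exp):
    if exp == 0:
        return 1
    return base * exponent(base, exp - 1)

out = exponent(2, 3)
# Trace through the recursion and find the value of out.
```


exponent(2, 3)
= 2 * exponent(2, 2)
= 2 * 2 * exponent(2, 1)
= 2 * 2 * 2 * exponent(2, 0)
= 2 * 2 * 2 * 1
= 8


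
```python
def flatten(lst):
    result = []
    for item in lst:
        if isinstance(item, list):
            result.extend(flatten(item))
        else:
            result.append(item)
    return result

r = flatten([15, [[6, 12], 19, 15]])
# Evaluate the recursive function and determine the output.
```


flatten([15, [[6, 12], 19, 15]])
Processing each element:
  15 is not a list -> append 15
  [[6, 12], 19, 15] is a list -> flatten recursively -> [6, 12, 19, 15]
= [15, 6, 12, 19, 15]


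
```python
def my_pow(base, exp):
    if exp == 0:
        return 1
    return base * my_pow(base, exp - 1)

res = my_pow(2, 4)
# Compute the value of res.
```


my_pow(2, 4)
= 2 * my_pow(2, 3)
= 2 * 2 * my_pow(2, 2)
= 2 * 2 * 2 * my_pow(2, 1)
= 2 * 2 * 2 * 2 * my_pow(2, 0)
= 2 * 2 * 2 * 2 * 1
= 16


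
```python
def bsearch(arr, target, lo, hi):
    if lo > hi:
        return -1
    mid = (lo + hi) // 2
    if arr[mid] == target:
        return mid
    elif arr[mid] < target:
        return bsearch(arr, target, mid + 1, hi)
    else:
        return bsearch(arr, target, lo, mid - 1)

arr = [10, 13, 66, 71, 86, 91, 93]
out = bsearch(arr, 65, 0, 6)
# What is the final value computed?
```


bsearch(arr, 65, 0, 6)
lo=0, hi=6, mid=3, arr[mid]=71
71 > 65, search left half
lo=0, hi=2, mid=1, arr[mid]=13
13 < 65, search right half
lo=2, hi=2, mid=2, arr[mid]=66
66 > 65, search left half
lo > hi, target not found, return -1
= -1


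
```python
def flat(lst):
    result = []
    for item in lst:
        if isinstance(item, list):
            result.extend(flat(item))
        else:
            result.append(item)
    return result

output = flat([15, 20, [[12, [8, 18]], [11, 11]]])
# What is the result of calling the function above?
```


flat([15, 20, [[12, [8, 18]], [11, 11]]])
Processing each element:
  15 is not a list -> append 15
  20 is not a list -> append 20
  [[12, [8, 18]], [11, 11]] is a list -> flat recursively -> [12, 8, 18, 11, 11]
= [15, 20, 12, 8, 18, 11, 11]


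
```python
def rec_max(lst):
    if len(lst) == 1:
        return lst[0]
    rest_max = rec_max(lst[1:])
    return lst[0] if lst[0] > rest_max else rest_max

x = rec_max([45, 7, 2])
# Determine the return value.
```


rec_max([45, 7, 2])
= compare 45 with rec_max([7, 2])
= compare 7 with rec_max([2])
Base: rec_max([2]) = 2
compare 7 with 2: max = 7
compare 45 with 7: max = 45
= 45


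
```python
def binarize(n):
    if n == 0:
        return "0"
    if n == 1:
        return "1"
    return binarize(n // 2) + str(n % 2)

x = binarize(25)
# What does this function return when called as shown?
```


binarize(25)
= binarize(12) + "1"
= binarize(6) + "0" + "1"
= binarize(3) + "0" + "0" + "1"
= binarize(1) + "1" + "0" + "0" + "1"
= "1" + "1" + "0" + "0" + "1"
= "11001"


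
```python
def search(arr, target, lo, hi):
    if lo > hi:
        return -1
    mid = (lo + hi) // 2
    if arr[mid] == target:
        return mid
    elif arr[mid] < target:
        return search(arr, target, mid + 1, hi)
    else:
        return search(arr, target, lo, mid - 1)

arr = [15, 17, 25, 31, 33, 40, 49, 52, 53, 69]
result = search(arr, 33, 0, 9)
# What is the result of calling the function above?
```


search(arr, 33, 0, 9)
lo=0, hi=9, mid=4, arr[mid]=33
arr[4] == 33, found at index 4
= 4


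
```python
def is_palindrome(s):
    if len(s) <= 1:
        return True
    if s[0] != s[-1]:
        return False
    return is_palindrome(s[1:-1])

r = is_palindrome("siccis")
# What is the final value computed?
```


is_palindrome("siccis")
"siccis": s[0]='s' == s[-1]='s' -> is_palindrome("icci")
"icci": s[0]='i' == s[-1]='i' -> is_palindrome("cc")
"cc": s[0]='c' == s[-1]='c' -> is_palindrome("")
"": len <= 1 -> True
= True


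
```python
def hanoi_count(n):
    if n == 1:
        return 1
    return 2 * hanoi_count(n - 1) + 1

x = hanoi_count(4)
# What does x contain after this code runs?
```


hanoi_count(4)
= 2 * hanoi_count(3) + 1
= 2 * (2 * hanoi_count(2) + 1) + 1
= 2 * (2 * (2 * hanoi_count(1) + 1) + 1) + 1
Now compute bottom-up:
hanoi_count(1) = 1
hanoi_count(2) = 2 * 1 + 1 = 3
hanoi_count(3) = 2 * 3 + 1 = 7
hanoi_count(4) = 2 * 7 + 1 = 15
= 15


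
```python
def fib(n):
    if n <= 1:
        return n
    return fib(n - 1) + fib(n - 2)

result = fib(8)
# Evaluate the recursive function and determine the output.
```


fib(8)
= fib(7) + fib(6)
= (fib(6) + fib(5)) + fib(6)
Computing bottom-up: fib(0)=0, fib(1)=1, fib(2)=1, fib(3)=2, fib(4)=3, fib(5)=5, fib(6)=8, fib(7)=13, fib(8)=21
= 21


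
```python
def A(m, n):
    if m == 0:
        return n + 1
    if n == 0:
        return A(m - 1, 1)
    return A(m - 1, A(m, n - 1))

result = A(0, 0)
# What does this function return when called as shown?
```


A(0, 0)
m == 0: return 0 + 1 = 1
= 1


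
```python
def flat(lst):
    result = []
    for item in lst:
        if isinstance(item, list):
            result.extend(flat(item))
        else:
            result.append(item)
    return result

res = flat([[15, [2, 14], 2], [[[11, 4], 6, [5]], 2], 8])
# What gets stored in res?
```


flat([[15, [2, 14], 2], [[[11, 4], 6, [5]], 2], 8])
Processing each element:
  [15, [2, 14], 2] is a list -> flat recursively -> [15, 2, 14, 2]
  [[[11, 4], 6, [5]], 2] is a list -> flat recursively -> [11, 4, 6, 5, 2]
  8 is not a list -> append 8
= [15, 2, 14, 2, 11, 4, 6, 5, 2, 8]


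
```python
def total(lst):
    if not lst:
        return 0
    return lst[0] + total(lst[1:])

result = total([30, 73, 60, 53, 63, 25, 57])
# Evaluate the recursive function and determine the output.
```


total([30, 73, 60, 53, 63, 25, 57])
= 30 + total([73, 60, 53, 63, 25, 57])
= 30 + 73 + total([60, 53, 63, 25, 57])
= 30 + 73 + 60 + total([53, 63, 25, 57])
= 30 + 73 + 60 + 53 + total([63, 25, 57])
= 30 + 73 + 60 + 53 + 63 + total([25, 57])
= 30 + 73 + 60 + 53 + 63 + 25 + total([57])
= 30 + 73 + 60 + 53 + 63 + 25 + 57 + total([])
= 30 + 73 + 60 + 53 + 63 + 25 + 57 + 0
= 361


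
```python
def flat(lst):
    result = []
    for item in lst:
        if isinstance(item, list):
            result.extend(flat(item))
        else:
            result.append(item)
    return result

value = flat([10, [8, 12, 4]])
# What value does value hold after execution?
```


flat([10, [8, 12, 4]])
Processing each element:
  10 is not a list -> append 10
  [8, 12, 4] is a list -> flat recursively -> [8, 12, 4]
= [10, 8, 12, 4]


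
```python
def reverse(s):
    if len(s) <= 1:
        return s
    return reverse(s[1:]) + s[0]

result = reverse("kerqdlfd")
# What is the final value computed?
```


reverse("kerqdlfd")
= reverse("erqdlfd") + "k"
= reverse("rqdlfd") + "e" + "k"
= reverse("qdlfd") + "r" + "e" + "k"
= reverse("dlfd") + "q" + "r" + "e" + "k"
= reverse("lfd") + "d" + "q" + "r" + "e" + "k"
= reverse("fd") + "l" + "d" + "q" + "r" + "e" + "k"
= reverse("d") + "f" + "l" + "d" + "q" + "r" + "e" + "k"
= "d" + "f" + "l" + "d" + "q" + "r" + "e" + "k"
= "dfldqrek"


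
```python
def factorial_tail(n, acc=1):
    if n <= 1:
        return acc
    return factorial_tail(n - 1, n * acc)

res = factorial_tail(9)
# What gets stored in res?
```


factorial_tail(9, 1)
= factorial_tail(8, 9 * 1) = factorial_tail(8, 9)
= factorial_tail(7, 8 * 9) = factorial_tail(7, 72)
= factorial_tail(6, 7 * 72) = factorial_tail(6, 504)
= factorial_tail(5, 6 * 504) = factorial_tail(5, 3024)
= factorial_tail(4, 5 * 3024) = factorial_tail(4, 15120)
= factorial_tail(3, 4 * 15120) = factorial_tail(3, 60480)
= factorial_tail(2, 3 * 60480) = factorial_tail(2, 181440)
= factorial_tail(1, 2 * 181440) = factorial_tail(1, 362880)
n <= 1, return acc = 362880


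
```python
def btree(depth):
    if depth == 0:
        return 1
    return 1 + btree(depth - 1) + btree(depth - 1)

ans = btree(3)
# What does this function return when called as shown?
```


btree(3)
= 1 + btree(2) + btree(2)
= 1 + 2 * btree(2)
btree(k) = 2^(k+1) - 1
btree(0) = 1
btree(1) = 3
btree(2) = 7
btree(3) = 15
btree(3) = 2^4 - 1 = 15


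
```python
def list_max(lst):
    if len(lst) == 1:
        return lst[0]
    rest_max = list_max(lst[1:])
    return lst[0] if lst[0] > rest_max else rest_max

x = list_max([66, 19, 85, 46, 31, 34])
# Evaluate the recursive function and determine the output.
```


list_max([66, 19, 85, 46, 31, 34])
= compare 66 with list_max([19, 85, 46, 31, 34])
= compare 19 with list_max([85, 46, 31, 34])
= compare 85 with list_max([46, 31, 34])
= compare 46 with list_max([31, 34])
= compare 31 with list_max([34])
Base: list_max([34]) = 34
compare 31 with 34: max = 34
compare 46 with 34: max = 46
compare 85 with 46: max = 85
compare 19 with 85: max = 85
compare 66 with 85: max = 85
= 85


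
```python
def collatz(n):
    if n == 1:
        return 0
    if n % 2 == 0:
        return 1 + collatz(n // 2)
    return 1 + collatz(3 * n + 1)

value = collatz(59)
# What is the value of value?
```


collatz(59)
59 is odd -> 3*59+1 = 178 -> collatz(178)
178 is even -> collatz(89)
89 is odd -> 3*89+1 = 268 -> collatz(268)
268 is even -> collatz(134)
134 is even -> collatz(67)
67 is odd -> 3*67+1 = 202 -> collatz(202)
202 is even -> collatz(101)
101 is odd -> 3*101+1 = 304 -> collatz(304)
304 is even -> collatz(152)
152 is even -> collatz(76)
76 is even -> collatz(38)
38 is even -> collatz(19)
19 is odd -> 3*19+1 = 58 -> collatz(58)
58 is even -> collatz(29)
29 is odd -> 3*29+1 = 88 -> collatz(88)
88 is even -> collatz(44)
44 is even -> collatz(22)
22 is even -> collatz(11)
11 is odd -> 3*11+1 = 34 -> collatz(34)
34 is even -> collatz(17)
17 is odd -> 3*17+1 = 52 -> collatz(52)
52 is even -> collatz(26)
26 is even -> collatz(13)
13 is odd -> 3*13+1 = 40 -> collatz(40)
40 is even -> collatz(20)
20 is even -> collatz(10)
10 is even -> collatz(5)
5 is odd -> 3*5+1 = 16 -> collatz(16)
16 is even -> collatz(8)
8 is even -> collatz(4)
4 is even -> collatz(2)
2 is even -> collatz(1)
Reached 1 after 32 steps
= 32


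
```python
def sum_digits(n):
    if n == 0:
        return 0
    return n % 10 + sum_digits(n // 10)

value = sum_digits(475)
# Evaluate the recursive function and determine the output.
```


sum_digits(475)
= 5 + sum_digits(47)
= 5 + 7 + sum_digits(4)
= 5 + 7 + 4 + sum_digits(0)
= 5 + 7 + 4 + 0
= 16


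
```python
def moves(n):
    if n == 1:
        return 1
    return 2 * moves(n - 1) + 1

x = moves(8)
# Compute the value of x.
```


moves(8)
= 2 * moves(7) + 1
= 2 * (2 * moves(6) + 1) + 1
= 2 * (2 * (2 * moves(5) + 1) + 1) + 1
= 2 * (2 * (2 * (2 * moves(4) + 1) + 1) + 1) + 1
= 2 * (2 * (2 * (2 * (2 * moves(3) + 1) + 1) + 1) + 1) + 1
= 2 * (2 * (2 * (2 * (2 * (2 * moves(2) + 1) + 1) + 1) + 1) + 1) + 1
= 2 * (2 * (2 * (2 * (2 * (2 * (2 * moves(1) + 1) + 1) + 1) + 1) + 1) + 1) + 1
Now compute bottom-up:
moves(1) = 1
moves(2) = 2 * 1 + 1 = 3
moves(3) = 2 * 3 + 1 = 7
moves(4) = 2 * 7 + 1 = 15
moves(5) = 2 * 15 + 1 = 31
moves(6) = 2 * 31 + 1 = 63
moves(7) = 2 * 63 + 1 = 127
moves(8) = 2 * 127 + 1 = 255
= 255


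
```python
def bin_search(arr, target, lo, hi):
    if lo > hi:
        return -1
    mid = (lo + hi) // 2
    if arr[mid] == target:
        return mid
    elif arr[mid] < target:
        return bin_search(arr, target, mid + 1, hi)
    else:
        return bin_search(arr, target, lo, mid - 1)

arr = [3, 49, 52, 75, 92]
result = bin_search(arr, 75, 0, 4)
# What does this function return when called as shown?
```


bin_search(arr, 75, 0, 4)
lo=0, hi=4, mid=2, arr[mid]=52
52 < 75, search right half
lo=3, hi=4, mid=3, arr[mid]=75
arr[3] == 75, found at index 3
= 3


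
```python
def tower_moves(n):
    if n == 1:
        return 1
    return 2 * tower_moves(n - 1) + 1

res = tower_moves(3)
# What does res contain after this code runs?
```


tower_moves(3)
= 2 * tower_moves(2) + 1
= 2 * (2 * tower_moves(1) + 1) + 1
Now compute bottom-up:
tower_moves(1) = 1
tower_moves(2) = 2 * 1 + 1 = 3
tower_moves(3) = 2 * 3 + 1 = 7
= 7


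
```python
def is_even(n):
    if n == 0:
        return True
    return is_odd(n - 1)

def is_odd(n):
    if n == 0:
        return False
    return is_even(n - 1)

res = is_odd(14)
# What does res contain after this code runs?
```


is_odd(14)
= is_even(13)
= is_odd(12)
= is_even(11)
= is_odd(10)
= is_even(9)
= is_odd(8)
= is_even(7)
= is_odd(6)
= is_even(5)
= is_odd(4)
= is_even(3)
= is_odd(2)
= is_even(1)
= is_odd(0)
n == 0: return False
= False


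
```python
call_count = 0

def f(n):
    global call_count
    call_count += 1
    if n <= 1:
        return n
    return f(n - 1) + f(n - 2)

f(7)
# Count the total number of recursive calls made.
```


f(7) calls f(6) and f(5); each non-base call branches into two more.
Let C(k) = total number of calls made by f(k), including the call to f(k) itself.
Base cases: C(0) = 1, C(1) = 1
Recurrence: C(k) = 1 + C(k-1) + C(k-2)
  C(2) = 1 + C(1) + C(0) = 1 + 1 + 1 = 3
  C(3) = 1 + C(2) + C(1) = 1 + 3 + 1 = 5
  C(4) = 1 + C(3) + C(2) = 1 + 5 + 3 = 9
  C(5) = 1 + C(4) + C(3) = 1 + 9 + 5 = 15
  C(6) = 1 + C(5) + C(4) = 1 + 15 + 9 = 25
  C(7) = 1 + C(6) + C(5) = 1 + 25 + 15 = 41
Total calls = C(7) = 41


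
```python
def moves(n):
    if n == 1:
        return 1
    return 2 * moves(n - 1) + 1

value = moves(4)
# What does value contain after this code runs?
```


moves(4)
= 2 * moves(3) + 1
= 2 * (2 * moves(2) + 1) + 1
= 2 * (2 * (2 * moves(1) + 1) + 1) + 1
Now compute bottom-up:
moves(1) = 1
moves(2) = 2 * 1 + 1 = 3
moves(3) = 2 * 3 + 1 = 7
moves(4) = 2 * 7 + 1 = 15
= 15


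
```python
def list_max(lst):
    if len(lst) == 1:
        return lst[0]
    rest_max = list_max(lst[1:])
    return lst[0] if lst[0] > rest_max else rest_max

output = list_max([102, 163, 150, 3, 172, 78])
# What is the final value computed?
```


list_max([102, 163, 150, 3, 172, 78])
= compare 102 with list_max([163, 150, 3, 172, 78])
= compare 163 with list_max([150, 3, 172, 78])
= compare 150 with list_max([3, 172, 78])
= compare 3 with list_max([172, 78])
= compare 172 with list_max([78])
Base: list_max([78]) = 78
compare 172 with 78: max = 172
compare 3 with 172: max = 172
compare 150 with 172: max = 172
compare 163 with 172: max = 172
compare 102 with 172: max = 172
= 172


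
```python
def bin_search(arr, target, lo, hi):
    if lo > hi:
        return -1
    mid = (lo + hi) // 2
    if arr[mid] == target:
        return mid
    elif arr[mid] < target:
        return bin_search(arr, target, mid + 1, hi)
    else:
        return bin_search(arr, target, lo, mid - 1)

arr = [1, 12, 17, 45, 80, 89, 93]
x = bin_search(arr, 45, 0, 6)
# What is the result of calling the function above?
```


bin_search(arr, 45, 0, 6)
lo=0, hi=6, mid=3, arr[mid]=45
arr[3] == 45, found at index 3
= 3


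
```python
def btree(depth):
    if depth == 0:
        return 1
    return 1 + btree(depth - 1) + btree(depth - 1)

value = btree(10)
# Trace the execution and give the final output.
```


btree(10)
= 1 + btree(9) + btree(9)
= 1 + 2 * btree(9)
btree(k) = 2^(k+1) - 1
btree(0) = 1
btree(1) = 3
btree(2) = 7
btree(3) = 15
btree(4) = 31
btree(10) = 2^11 - 1 = 2047


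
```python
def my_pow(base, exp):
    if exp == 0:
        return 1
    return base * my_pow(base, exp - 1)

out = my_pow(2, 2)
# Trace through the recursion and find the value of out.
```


my_pow(2, 2)
= 2 * my_pow(2, 1)
= 2 * 2 * my_pow(2, 0)
= 2 * 2 * 1
= 4


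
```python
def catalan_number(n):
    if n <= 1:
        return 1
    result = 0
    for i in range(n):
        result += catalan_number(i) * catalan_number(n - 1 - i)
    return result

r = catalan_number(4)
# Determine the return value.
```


catalan_number(4)
= sum of catalan_number(i) * catalan_number(4-1-i) for i in 0..3
First compute sub-values bottom-up:
  catalan_number(0) = 1, catalan_number(1) = 1
  catalan_number(2) = 1*1 + 1*1 = 2
  catalan_number(3) = 1*2 + 1*1 + 2*1 = 5
Now catalan_number(4):
  catalan_number(0)*catalan_number(3) = 1*5 = 5
  catalan_number(1)*catalan_number(2) = 1*2 = 2
  catalan_number(2)*catalan_number(1) = 2*1 = 2
  catalan_number(3)*catalan_number(0) = 5*1 = 5
= 5 + 2 + 2 + 5
= 14


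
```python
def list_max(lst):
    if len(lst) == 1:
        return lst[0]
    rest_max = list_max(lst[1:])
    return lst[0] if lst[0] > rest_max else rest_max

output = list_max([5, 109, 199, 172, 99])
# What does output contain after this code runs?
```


list_max([5, 109, 199, 172, 99])
= compare 5 with list_max([109, 199, 172, 99])
= compare 109 with list_max([199, 172, 99])
= compare 199 with list_max([172, 99])
= compare 172 with list_max([99])
Base: list_max([99]) = 99
compare 172 with 99: max = 172
compare 199 with 172: max = 199
compare 109 with 199: max = 199
compare 5 with 199: max = 199
= 199


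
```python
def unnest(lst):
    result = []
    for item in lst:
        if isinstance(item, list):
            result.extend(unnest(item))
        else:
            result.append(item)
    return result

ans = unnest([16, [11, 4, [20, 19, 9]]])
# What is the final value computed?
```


unnest([16, [11, 4, [20, 19, 9]]])
Processing each element:
  16 is not a list -> append 16
  [11, 4, [20, 19, 9]] is a list -> unnest recursively -> [11, 4, 20, 19, 9]
= [16, 11, 4, 20, 19, 9]


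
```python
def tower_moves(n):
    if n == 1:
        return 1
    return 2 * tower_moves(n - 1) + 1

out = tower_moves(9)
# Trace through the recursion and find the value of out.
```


tower_moves(9)
= 2 * tower_moves(8) + 1
= 2 * (2 * tower_moves(7) + 1) + 1
= 2 * (2 * (2 * tower_moves(6) + 1) + 1) + 1
= 2 * (2 * (2 * (2 * tower_moves(5) + 1) + 1) + 1) + 1
= 2 * (2 * (2 * (2 * (2 * tower_moves(4) + 1) + 1) + 1) + 1) + 1
= 2 * (2 * (2 * (2 * (2 * (2 * tower_moves(3) + 1) + 1) + 1) + 1) + 1) + 1
= 2 * (2 * (2 * (2 * (2 * (2 * (2 * tower_moves(2) + 1) + 1) + 1) + 1) + 1) + 1) + 1
= 2 * (2 * (2 * (2 * (2 * (2 * (2 * (2 * tower_moves(1) + 1) + 1) + 1) + 1) + 1) + 1) + 1) + 1
Now compute bottom-up:
tower_moves(1) = 1
tower_moves(2) = 2 * 1 + 1 = 3
tower_moves(3) = 2 * 3 + 1 = 7
tower_moves(4) = 2 * 7 + 1 = 15
tower_moves(5) = 2 * 15 + 1 = 31
tower_moves(6) = 2 * 31 + 1 = 63
tower_moves(7) = 2 * 63 + 1 = 127
tower_moves(8) = 2 * 127 + 1 = 255
tower_moves(9) = 2 * 255 + 1 = 511
= 511


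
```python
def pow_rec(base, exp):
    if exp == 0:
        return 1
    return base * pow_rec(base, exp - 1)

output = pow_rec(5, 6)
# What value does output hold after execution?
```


pow_rec(5, 6)
= 5 * pow_rec(5, 5)
= 5 * 5 * pow_rec(5, 4)
= 5 * 5 * 5 * pow_rec(5, 3)
= 5 * 5 * 5 * 5 * pow_rec(5, 2)
= 5 * 5 * 5 * 5 * 5 * pow_rec(5, 1)
= 5 * 5 * 5 * 5 * 5 * 5 * pow_rec(5, 0)
= 5 * 5 * 5 * 5 * 5 * 5 * 1
= 15625


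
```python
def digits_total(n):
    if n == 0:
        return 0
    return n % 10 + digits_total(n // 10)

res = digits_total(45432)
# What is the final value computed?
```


digits_total(45432)
= 2 + digits_total(4543)
= 2 + 3 + digits_total(454)
= 2 + 3 + 4 + digits_total(45)
= 2 + 3 + 4 + 5 + digits_total(4)
= 2 + 3 + 4 + 5 + 4 + digits_total(0)
= 2 + 3 + 4 + 5 + 4 + 0
= 18


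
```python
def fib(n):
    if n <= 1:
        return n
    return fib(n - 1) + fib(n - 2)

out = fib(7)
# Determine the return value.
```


fib(7)
= fib(6) + fib(5)
= (fib(5) + fib(4)) + fib(5)
Computing bottom-up: fib(0)=0, fib(1)=1, fib(2)=1, fib(3)=2, fib(4)=3, fib(5)=5, fib(6)=8, fib(7)=13
= 13


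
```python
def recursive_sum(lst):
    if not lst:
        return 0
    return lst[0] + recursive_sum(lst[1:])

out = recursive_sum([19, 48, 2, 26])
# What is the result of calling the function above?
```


recursive_sum([19, 48, 2, 26])
= 19 + recursive_sum([48, 2, 26])
= 19 + 48 + recursive_sum([2, 26])
= 19 + 48 + 2 + recursive_sum([26])
= 19 + 48 + 2 + 26 + recursive_sum([])
= 19 + 48 + 2 + 26 + 0
= 95


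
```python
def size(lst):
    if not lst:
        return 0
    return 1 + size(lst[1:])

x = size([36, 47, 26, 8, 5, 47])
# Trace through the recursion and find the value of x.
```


size([36, 47, 26, 8, 5, 47])
= 1 + size([47, 26, 8, 5, 47])
= 1 + 1 + size([26, 8, 5, 47])
= 1 + 1 + 1 + size([8, 5, 47])
= 1 + 1 + 1 + 1 + size([5, 47])
= 1 + 1 + 1 + 1 + 1 + size([47])
= 1 + 1 + 1 + 1 + 1 + 1 + size([])
= 1 + 1 + 1 + 1 + 1 + 1 + 0
= 6


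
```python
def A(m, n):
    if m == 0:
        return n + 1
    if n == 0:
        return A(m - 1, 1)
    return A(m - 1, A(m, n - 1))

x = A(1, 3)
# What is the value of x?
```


A(1, 3)
= A(0, A(1, 2))
First compute A(1, 2) = 4
= A(0, 4)
= 5


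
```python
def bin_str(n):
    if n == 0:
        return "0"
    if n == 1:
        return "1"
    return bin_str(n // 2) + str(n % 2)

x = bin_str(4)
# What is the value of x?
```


bin_str(4)
= bin_str(2) + "0"
= bin_str(1) + "0" + "0"
= "1" + "0" + "0"
= "100"


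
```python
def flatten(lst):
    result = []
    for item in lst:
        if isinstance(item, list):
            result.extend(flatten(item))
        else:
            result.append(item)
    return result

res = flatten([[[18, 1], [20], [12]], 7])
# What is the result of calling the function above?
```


flatten([[[18, 1], [20], [12]], 7])
Processing each element:
  [[18, 1], [20], [12]] is a list -> flatten recursively -> [18, 1, 20, 12]
  7 is not a list -> append 7
= [18, 1, 20, 12, 7]


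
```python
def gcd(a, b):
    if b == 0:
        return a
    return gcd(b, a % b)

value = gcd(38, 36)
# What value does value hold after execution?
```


gcd(38, 36)
= gcd(36, 38 % 36) = gcd(36, 2)
= gcd(2, 36 % 2) = gcd(2, 0)
b == 0, return a = 2


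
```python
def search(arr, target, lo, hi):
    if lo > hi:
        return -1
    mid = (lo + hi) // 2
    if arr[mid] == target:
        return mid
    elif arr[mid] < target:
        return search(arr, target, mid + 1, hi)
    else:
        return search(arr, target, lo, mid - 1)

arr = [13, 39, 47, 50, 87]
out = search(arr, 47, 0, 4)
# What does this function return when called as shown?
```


search(arr, 47, 0, 4)
lo=0, hi=4, mid=2, arr[mid]=47
arr[2] == 47, found at index 2
= 2


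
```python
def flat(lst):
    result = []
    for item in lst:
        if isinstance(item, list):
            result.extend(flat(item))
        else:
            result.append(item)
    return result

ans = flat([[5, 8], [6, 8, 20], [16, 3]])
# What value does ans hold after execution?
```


flat([[5, 8], [6, 8, 20], [16, 3]])
Processing each element:
  [5, 8] is a list -> flat recursively -> [5, 8]
  [6, 8, 20] is a list -> flat recursively -> [6, 8, 20]
  [16, 3] is a list -> flat recursively -> [16, 3]
= [5, 8, 6, 8, 20, 16, 3]


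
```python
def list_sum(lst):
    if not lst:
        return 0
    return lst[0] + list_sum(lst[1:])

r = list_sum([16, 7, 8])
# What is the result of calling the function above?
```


list_sum([16, 7, 8])
= 16 + list_sum([7, 8])
= 16 + 7 + list_sum([8])
= 16 + 7 + 8 + list_sum([])
= 16 + 7 + 8 + 0
= 31


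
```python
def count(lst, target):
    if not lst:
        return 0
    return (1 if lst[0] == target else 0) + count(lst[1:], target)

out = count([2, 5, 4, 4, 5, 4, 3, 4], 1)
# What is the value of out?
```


count([2, 5, 4, 4, 5, 4, 3, 4], 1)
lst[0]=2 != 1: 0 + count([5, 4, 4, 5, 4, 3, 4], 1)
lst[0]=5 != 1: 0 + count([4, 4, 5, 4, 3, 4], 1)
lst[0]=4 != 1: 0 + count([4, 5, 4, 3, 4], 1)
lst[0]=4 != 1: 0 + count([5, 4, 3, 4], 1)
lst[0]=5 != 1: 0 + count([4, 3, 4], 1)
lst[0]=4 != 1: 0 + count([3, 4], 1)
lst[0]=3 != 1: 0 + count([4], 1)
lst[0]=4 != 1: 0 + count([], 1)
= 0


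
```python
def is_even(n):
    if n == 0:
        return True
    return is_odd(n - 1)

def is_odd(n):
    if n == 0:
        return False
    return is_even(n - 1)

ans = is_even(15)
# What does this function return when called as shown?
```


is_even(15)
= is_odd(14)
= is_even(13)
= is_odd(12)
= is_even(11)
= is_odd(10)
= is_even(9)
= is_odd(8)
= is_even(7)
= is_odd(6)
= is_even(5)
= is_odd(4)
= is_even(3)
= is_odd(2)
= is_even(1)
= is_odd(0)
n == 0: return False
= False


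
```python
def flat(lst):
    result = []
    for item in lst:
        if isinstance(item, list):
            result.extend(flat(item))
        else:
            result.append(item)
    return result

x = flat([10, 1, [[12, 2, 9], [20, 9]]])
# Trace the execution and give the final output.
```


flat([10, 1, [[12, 2, 9], [20, 9]]])
Processing each element:
  10 is not a list -> append 10
  1 is not a list -> append 1
  [[12, 2, 9], [20, 9]] is a list -> flat recursively -> [12, 2, 9, 20, 9]
= [10, 1, 12, 2, 9, 20, 9]


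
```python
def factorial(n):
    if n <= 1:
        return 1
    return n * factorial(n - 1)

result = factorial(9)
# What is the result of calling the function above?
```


factorial(9)
= 9 * factorial(8)
= 9 * 8 * factorial(7)
= 9 * 8 * 7 * factorial(6)
= 9 * 8 * 7 * 6 * factorial(5)
= 9 * 8 * 7 * 6 * 5 * factorial(4)
= 9 * 8 * 7 * 6 * 5 * 4 * factorial(3)
= 9 * 8 * 7 * 6 * 5 * 4 * 3 * factorial(2)
= 9 * 8 * 7 * 6 * 5 * 4 * 3 * 2 * factorial(1)
= 9 * 8 * 7 * 6 * 5 * 4 * 3 * 2 * 1
= 362880


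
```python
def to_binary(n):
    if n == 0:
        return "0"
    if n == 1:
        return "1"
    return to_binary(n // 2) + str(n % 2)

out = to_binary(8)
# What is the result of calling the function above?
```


to_binary(8)
= to_binary(4) + "0"
= to_binary(2) + "0" + "0"
= to_binary(1) + "0" + "0" + "0"
= "1" + "0" + "0" + "0"
= "1000"


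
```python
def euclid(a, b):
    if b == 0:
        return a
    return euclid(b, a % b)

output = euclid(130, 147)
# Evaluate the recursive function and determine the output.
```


euclid(130, 147)
= euclid(147, 130 % 147) = euclid(147, 130)
= euclid(130, 147 % 130) = euclid(130, 17)
= euclid(17, 130 % 17) = euclid(17, 11)
= euclid(11, 17 % 11) = euclid(11, 6)
= euclid(6, 11 % 6) = euclid(6, 5)
= euclid(5, 6 % 5) = euclid(5, 1)
= euclid(1, 5 % 1) = euclid(1, 0)
b == 0, return a = 1


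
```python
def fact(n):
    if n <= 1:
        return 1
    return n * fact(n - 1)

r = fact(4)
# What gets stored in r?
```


fact(4)
= 4 * fact(3)
= 4 * 3 * fact(2)
= 4 * 3 * 2 * fact(1)
= 4 * 3 * 2 * 1
= 24


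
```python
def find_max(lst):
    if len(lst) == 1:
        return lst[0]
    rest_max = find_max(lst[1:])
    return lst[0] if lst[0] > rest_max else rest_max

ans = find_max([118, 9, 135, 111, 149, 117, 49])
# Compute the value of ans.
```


find_max([118, 9, 135, 111, 149, 117, 49])
= compare 118 with find_max([9, 135, 111, 149, 117, 49])
= compare 9 with find_max([135, 111, 149, 117, 49])
= compare 135 with find_max([111, 149, 117, 49])
= compare 111 with find_max([149, 117, 49])
= compare 149 with find_max([117, 49])
= compare 117 with find_max([49])
Base: find_max([49]) = 49
compare 117 with 49: max = 117
compare 149 with 117: max = 149
compare 111 with 149: max = 149
compare 135 with 149: max = 149
compare 9 with 149: max = 149
compare 118 with 149: max = 149
= 149


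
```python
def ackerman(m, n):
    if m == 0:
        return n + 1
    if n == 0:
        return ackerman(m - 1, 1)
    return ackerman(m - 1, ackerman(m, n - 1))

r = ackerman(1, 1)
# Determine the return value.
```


ackerman(1, 1)
= ackerman(0, ackerman(1, 0))
First compute ackerman(1, 0) = 2
= ackerman(0, 2)
= 3


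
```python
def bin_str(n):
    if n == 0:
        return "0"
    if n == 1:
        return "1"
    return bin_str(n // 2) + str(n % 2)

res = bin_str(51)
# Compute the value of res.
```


bin_str(51)
= bin_str(25) + "1"
= bin_str(12) + "1" + "1"
= bin_str(6) + "0" + "1" + "1"
= bin_str(3) + "0" + "0" + "1" + "1"
= bin_str(1) + "1" + "0" + "0" + "1" + "1"
= "1" + "1" + "0" + "0" + "1" + "1"
= "110011"


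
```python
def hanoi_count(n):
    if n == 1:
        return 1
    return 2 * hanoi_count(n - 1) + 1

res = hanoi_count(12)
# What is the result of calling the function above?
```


hanoi_count(12)
= 2 * hanoi_count(11) + 1
= 2 * (2 * hanoi_count(10) + 1) + 1
= 2 * (2 * (2 * hanoi_count(9) + 1) + 1) + 1
= 2 * (2 * (2 * (2 * hanoi_count(8) + 1) + 1) + 1) + 1
= 2 * (2 * (2 * (2 * (2 * hanoi_count(7) + 1) + 1) + 1) + 1) + 1
= 2 * (2 * (2 * (2 * (2 * (2 * hanoi_count(6) + 1) + 1) + 1) + 1) + 1) + 1
= 2 * (2 * (2 * (2 * (2 * (2 * (2 * hanoi_count(5) + 1) + 1) + 1) + 1) + 1) + 1) + 1
= 2 * (2 * (2 * (2 * (2 * (2 * (2 * (2 * hanoi_count(4) + 1) + 1) + 1) + 1) + 1) + 1) + 1) + 1
= 2 * (2 * (2 * (2 * (2 * (2 * (2 * (2 * (2 * hanoi_count(3) + 1) + 1) + 1) + 1) + 1) + 1) + 1) + 1) + 1
= 2 * (2 * (2 * (2 * (2 * (2 * (2 * (2 * (2 * (2 * hanoi_count(2) + 1) + 1) + 1) + 1) + 1) + 1) + 1) + 1) + 1) + 1
= 2 * (2 * (2 * (2 * (2 * (2 * (2 * (2 * (2 * (2 * (2 * hanoi_count(1) + 1) + 1) + 1) + 1) + 1) + 1) + 1) + 1) + 1) + 1) + 1
Now compute bottom-up:
hanoi_count(1) = 1
hanoi_count(2) = 2 * 1 + 1 = 3
hanoi_count(3) = 2 * 3 + 1 = 7
hanoi_count(4) = 2 * 7 + 1 = 15
hanoi_count(5) = 2 * 15 + 1 = 31
hanoi_count(6) = 2 * 31 + 1 = 63
hanoi_count(7) = 2 * 63 + 1 = 127
hanoi_count(8) = 2 * 127 + 1 = 255
hanoi_count(9) = 2 * 255 + 1 = 511
hanoi_count(10) = 2 * 511 + 1 = 1023
hanoi_count(11) = 2 * 1023 + 1 = 2047
hanoi_count(12) = 2 * 2047 + 1 = 4095
= 4095


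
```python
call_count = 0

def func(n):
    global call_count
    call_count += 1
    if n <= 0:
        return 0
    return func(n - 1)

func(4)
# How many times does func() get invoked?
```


func(4) calls func(3) calls ... calls func(0)
Total calls: 4 + 1 (for base case) = 5


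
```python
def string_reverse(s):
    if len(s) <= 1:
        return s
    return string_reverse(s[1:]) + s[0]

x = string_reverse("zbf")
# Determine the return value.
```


string_reverse("zbf")
= string_reverse("bf") + "z"
= string_reverse("f") + "b" + "z"
= "f" + "b" + "z"
= "fbz"


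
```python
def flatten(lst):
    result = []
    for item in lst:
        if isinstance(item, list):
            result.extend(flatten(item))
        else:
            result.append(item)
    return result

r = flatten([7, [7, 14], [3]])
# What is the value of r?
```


flatten([7, [7, 14], [3]])
Processing each element:
  7 is not a list -> append 7
  [7, 14] is a list -> flatten recursively -> [7, 14]
  [3] is a list -> flatten recursively -> [3]
= [7, 7, 14, 3]


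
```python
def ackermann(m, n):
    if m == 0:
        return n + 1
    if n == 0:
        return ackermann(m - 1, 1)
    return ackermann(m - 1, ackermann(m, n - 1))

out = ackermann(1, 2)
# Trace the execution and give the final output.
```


ackermann(1, 2)
= ackermann(0, ackermann(1, 1))
First compute ackermann(1, 1) = 3
= ackermann(0, 3)
= 4


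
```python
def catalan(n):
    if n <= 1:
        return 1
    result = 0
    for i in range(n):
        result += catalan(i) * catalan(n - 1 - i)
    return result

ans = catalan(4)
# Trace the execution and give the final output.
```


catalan(4)
= sum of catalan(i) * catalan(4-1-i) for i in 0..3
First compute sub-values bottom-up:
  catalan(0) = 1, catalan(1) = 1
  catalan(2) = 1*1 + 1*1 = 2
  catalan(3) = 1*2 + 1*1 + 2*1 = 5
Now catalan(4):
  catalan(0)*catalan(3) = 1*5 = 5
  catalan(1)*catalan(2) = 1*2 = 2
  catalan(2)*catalan(1) = 2*1 = 2
  catalan(3)*catalan(0) = 5*1 = 5
= 5 + 2 + 2 + 5
= 14


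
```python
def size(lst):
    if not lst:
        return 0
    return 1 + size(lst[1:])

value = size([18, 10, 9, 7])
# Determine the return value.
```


size([18, 10, 9, 7])
= 1 + size([10, 9, 7])
= 1 + 1 + size([9, 7])
= 1 + 1 + 1 + size([7])
= 1 + 1 + 1 + 1 + size([])
= 1 + 1 + 1 + 1 + 0
= 4
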